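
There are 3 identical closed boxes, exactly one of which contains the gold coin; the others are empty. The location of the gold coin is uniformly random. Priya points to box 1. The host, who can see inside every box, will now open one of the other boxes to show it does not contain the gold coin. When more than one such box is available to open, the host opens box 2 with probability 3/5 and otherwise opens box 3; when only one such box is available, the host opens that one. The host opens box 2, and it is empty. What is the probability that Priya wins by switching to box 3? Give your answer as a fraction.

5/8

Apply Bayes' rule, conditioning on where the gold coin actually is.
If it is in box 1 (prior 1/3): box 2 is available, opened with probability 3/5; weight (1/3)·(3/5) = 1/5.
If it is in box 2 (prior 1/3): the host opened box 2, so this case is ruled out; weight (1/3)·0 = 0.
If it is in box 3 (prior 1/3): only box 2 is available, probability 1; weight (1/3)·1 = 1/3.
The weights sum to 8/15.
So P(the gold coin in box 3 | the host opened box 2) = (1/3) / (8/15) = 5/8.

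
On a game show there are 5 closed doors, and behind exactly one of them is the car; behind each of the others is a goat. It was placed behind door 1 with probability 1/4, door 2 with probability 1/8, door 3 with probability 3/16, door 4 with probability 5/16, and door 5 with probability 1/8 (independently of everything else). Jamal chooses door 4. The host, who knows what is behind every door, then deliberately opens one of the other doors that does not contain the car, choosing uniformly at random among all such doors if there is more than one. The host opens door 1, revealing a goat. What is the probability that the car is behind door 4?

Apply Bayes' rule, conditioning on where the car actually is.
If it is behind door 1 (prior 1/4): the host opened door 1, so this case is ruled out; weight (1/4)·0 = 0.
If it is behind either of doors 2 and 5 (prior 1/8 each): the host has 3 equally likely choices, so probability 1/3; weight (1/8)·(1/3) = 1/24 each.
If it is behind door 3 (prior 3/16): the host has 3 equally likely choices, so probability 1/3; weight (3/16)·(1/3) = 1/16.
If it is behind door 4 (prior 5/16): the host has 4 equally likely choices, so probability 1/4; weight (5/16)·(1/4) = 5/64.
The weights sum to 43/192.
So P(the car behind door 4 | the host opened door 1) = (5/64) / (43/192) = 15/43.

15/43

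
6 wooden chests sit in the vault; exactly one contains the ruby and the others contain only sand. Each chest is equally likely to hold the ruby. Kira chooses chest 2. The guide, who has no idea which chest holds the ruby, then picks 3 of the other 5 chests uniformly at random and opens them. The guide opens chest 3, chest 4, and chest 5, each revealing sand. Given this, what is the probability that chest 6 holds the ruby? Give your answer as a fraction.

1/3

Because the guide chose which chests to open without knowing where the ruby is, the choice is independent of the prize location. Learning that none of the 3 opened chests holds the ruby simply rules out those 3 locations and leaves the remaining 3 chests still equally likely by symmetry.
So P(the ruby in chest 6) = 1/3.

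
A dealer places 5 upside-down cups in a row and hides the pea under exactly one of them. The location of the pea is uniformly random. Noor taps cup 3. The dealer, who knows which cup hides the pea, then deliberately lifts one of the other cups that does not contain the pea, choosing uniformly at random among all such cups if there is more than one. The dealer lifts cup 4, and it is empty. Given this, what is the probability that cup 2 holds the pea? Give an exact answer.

Condition on the true location of the pea.
If it is under any of cups 1, 2, and 5 (prior 1/5 each): the dealer has 3 equally likely choices, so probability 1/3; weight (1/5)·(1/3) = 1/15 each.
If it is under cup 3 (prior 1/5): the dealer has 4 equally likely choices, so probability 1/4; weight (1/5)·(1/4) = 1/20.
If it is under cup 4 (prior 1/5): the dealer opened cup 4, so this case is ruled out; weight (1/5)·0 = 0.
The weights sum to 1/4.
So P(the pea under cup 2 | the dealer opened cup 4) = (1/15) / (1/4) = 4/15.

4/15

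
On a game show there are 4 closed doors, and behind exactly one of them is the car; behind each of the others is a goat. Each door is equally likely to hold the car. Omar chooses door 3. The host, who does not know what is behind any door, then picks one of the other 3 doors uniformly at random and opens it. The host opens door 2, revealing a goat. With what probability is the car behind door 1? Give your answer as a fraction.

1/3

Consider each possible location of the car in turn.
If it is behind any of doors 1, 3, and 4 (prior 1/4 each): the host picks door 2 with probability 1/3 regardless, and it is not the prize; weight (1/4)·(1/3) = 1/12 each.
If it is behind door 2 (prior 1/4): the host opened door 2, so this case is ruled out; weight (1/4)·0 = 0.
The weights sum to 1/4.
So P(the car behind door 1 | the host opened door 2) = (1/12) / (1/4) = 1/3.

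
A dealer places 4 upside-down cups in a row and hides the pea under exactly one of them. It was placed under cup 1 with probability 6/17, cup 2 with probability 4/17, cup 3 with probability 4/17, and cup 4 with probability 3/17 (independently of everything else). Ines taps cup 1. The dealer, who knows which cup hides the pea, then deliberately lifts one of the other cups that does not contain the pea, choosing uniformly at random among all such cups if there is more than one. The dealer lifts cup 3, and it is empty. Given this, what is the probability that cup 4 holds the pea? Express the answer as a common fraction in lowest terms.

3/11

Condition on the true location of the pea.
If it is under cup 1 (prior 6/17): the dealer has 3 equally likely choices, so probability 1/3; weight (6/17)·(1/3) = 2/17.
If it is under cup 2 (prior 4/17): the dealer has 2 equally likely choices, so probability 1/2; weight (4/17)·(1/2) = 2/17.
If it is under cup 3 (prior 4/17): the dealer opened cup 3, so this case is ruled out; weight (4/17)·0 = 0.
If it is under cup 4 (prior 3/17): the dealer has 2 equally likely choices, so probability 1/2; weight (3/17)·(1/2) = 3/34.
The weights sum to 11/34.
So P(the pea under cup 4 | the dealer opened cup 3) = (3/34) / (11/34) = 3/11.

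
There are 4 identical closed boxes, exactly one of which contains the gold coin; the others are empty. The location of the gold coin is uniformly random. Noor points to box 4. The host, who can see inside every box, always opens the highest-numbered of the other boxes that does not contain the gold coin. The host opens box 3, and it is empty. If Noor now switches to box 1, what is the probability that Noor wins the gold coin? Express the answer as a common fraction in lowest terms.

1/3

Condition on the true location of the gold coin.
If it is in any of boxes 1, 2, and 4 (prior 1/4 each): box 3 is the highest-numbered option available, probability 1; weight (1/4)·1 = 1/4 each.
If it is in box 3 (prior 1/4): the host opened box 3, so this case is ruled out; weight (1/4)·0 = 0.
The weights sum to 3/4.
So P(the gold coin in box 1 | the host opened box 3) = (1/4) / (3/4) = 1/3.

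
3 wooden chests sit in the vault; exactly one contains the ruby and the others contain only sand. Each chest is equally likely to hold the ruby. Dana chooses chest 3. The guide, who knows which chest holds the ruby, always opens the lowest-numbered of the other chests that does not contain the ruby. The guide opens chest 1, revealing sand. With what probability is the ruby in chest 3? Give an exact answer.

1/2

Condition on the true location of the ruby.
If it is in chest 1 (prior 1/3): the guide opened chest 1, so this case is ruled out; weight (1/3)·0 = 0.
If it is in either of chests 2 and 3 (prior 1/3 each): chest 1 is the lowest-numbered option available, probability 1; weight (1/3)·1 = 1/3 each.
The weights sum to 2/3.
So P(the ruby in chest 3 | the guide opened chest 1) = (1/3) / (2/3) = 1/2.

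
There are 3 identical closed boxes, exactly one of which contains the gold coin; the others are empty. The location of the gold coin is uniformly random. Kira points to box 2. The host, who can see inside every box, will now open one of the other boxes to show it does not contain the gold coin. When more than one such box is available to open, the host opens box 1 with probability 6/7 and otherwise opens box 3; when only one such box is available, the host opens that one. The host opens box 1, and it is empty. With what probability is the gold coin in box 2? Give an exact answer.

Condition on the true location of the gold coin.
If it is in box 1 (prior 1/3): the host opened box 1, so this case is ruled out; weight (1/3)·0 = 0.
If it is in box 2 (prior 1/3): box 1 is available, opened with probability 6/7; weight (1/3)·(6/7) = 2/7.
If it is in box 3 (prior 1/3): only box 1 is available, probability 1; weight (1/3)·1 = 1/3.
The weights sum to 13/21.
So P(the gold coin in box 2 | the host opened box 1) = (2/7) / (13/21) = 6/13.

6/13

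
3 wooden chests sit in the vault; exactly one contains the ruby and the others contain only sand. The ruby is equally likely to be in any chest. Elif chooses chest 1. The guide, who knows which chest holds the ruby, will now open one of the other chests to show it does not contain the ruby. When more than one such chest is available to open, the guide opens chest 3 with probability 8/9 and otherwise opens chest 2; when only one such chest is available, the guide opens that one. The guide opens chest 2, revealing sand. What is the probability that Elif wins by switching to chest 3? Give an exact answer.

Apply Bayes' rule, conditioning on where the ruby actually is.
If it is in chest 1 (prior 1/3): chest 3 is available but not opened, probability 1/9; weight (1/3)·(1/9) = 1/27.
If it is in chest 2 (prior 1/3): the guide opened chest 2, so this case is ruled out; weight (1/3)·0 = 0.
If it is in chest 3 (prior 1/3): only chest 2 is available, probability 1; weight (1/3)·1 = 1/3.
The weights sum to 10/27.
So P(the ruby in chest 3 | the guide opened chest 2) = (1/3) / (10/27) = 9/10.

9/10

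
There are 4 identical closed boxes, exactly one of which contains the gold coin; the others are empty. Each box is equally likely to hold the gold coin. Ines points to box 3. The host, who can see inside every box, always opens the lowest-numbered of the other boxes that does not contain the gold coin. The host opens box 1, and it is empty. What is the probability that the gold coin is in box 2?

Consider each possible location of the gold coin in turn.
If it is in box 1 (prior 1/4): the host opened box 1, so this case is ruled out; weight (1/4)·0 = 0.
If it is in any of boxes 2, 3, and 4 (prior 1/4 each): box 1 is the lowest-numbered option available, probability 1; weight (1/4)·1 = 1/4 each.
The weights sum to 3/4.
So P(the gold coin in box 2 | the host opened box 1) = (1/4) / (3/4) = 1/3.

1/3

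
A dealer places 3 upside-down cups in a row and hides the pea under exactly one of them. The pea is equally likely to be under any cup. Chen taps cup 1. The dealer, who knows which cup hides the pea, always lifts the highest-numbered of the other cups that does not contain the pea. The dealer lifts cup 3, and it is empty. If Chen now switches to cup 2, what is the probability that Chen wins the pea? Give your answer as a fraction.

1/2

Apply Bayes' rule, conditioning on where the pea actually is.
If it is under either of cups 1 and 2 (prior 1/3 each): cup 3 is the highest-numbered option available, probability 1; weight (1/3)·1 = 1/3 each.
If it is under cup 3 (prior 1/3): the dealer opened cup 3, so this case is ruled out; weight (1/3)·0 = 0.
The weights sum to 2/3.
So P(the pea under cup 2 | the dealer opened cup 3) = (1/3) / (2/3) = 1/2.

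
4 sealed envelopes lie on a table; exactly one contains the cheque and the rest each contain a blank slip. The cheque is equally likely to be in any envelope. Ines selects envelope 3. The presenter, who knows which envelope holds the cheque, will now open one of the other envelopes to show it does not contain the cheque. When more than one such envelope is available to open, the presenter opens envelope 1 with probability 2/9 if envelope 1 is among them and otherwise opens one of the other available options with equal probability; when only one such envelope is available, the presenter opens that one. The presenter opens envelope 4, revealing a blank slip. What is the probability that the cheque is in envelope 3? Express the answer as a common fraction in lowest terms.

7/30

Apply Bayes' rule, conditioning on where the cheque actually is.
If it is in envelope 1 (prior 1/4): envelope 1 holds the prize so is unavailable; the presenter chooses uniformly among the 2 others, probability 1/2; weight (1/4)·(1/2) = 1/8.
If it is in envelope 2 (prior 1/4): envelope 1 is available but not opened, probability 7/9; weight (1/4)·(7/9) = 7/36.
If it is in envelope 3 (prior 1/4): envelope 1 is available but not opened; envelope 4 gets probability (1 − 2/9)/2 = 7/18; weight (1/4)·(7/18) = 7/72.
If it is in envelope 4 (prior 1/4): the presenter opened envelope 4, so this case is ruled out; weight (1/4)·0 = 0.
The weights sum to 5/12.
So P(the cheque in envelope 3 | the presenter opened envelope 4) = (7/72) / (5/12) = 7/30.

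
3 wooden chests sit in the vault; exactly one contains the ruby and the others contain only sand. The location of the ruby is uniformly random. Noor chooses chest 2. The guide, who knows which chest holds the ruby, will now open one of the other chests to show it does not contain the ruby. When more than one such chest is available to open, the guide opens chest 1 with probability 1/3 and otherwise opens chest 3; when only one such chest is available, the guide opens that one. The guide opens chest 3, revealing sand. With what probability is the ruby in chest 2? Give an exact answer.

Apply Bayes' rule, conditioning on where the ruby actually is.
If it is in chest 1 (prior 1/3): only chest 3 is available, probability 1; weight (1/3)·1 = 1/3.
If it is in chest 2 (prior 1/3): chest 1 is available but not opened, probability 2/3; weight (1/3)·(2/3) = 2/9.
If it is in chest 3 (prior 1/3): the guide opened chest 3, so this case is ruled out; weight (1/3)·0 = 0.
The weights sum to 5/9.
So P(the ruby in chest 2 | the guide opened chest 3) = (2/9) / (5/9) = 2/5.

2/5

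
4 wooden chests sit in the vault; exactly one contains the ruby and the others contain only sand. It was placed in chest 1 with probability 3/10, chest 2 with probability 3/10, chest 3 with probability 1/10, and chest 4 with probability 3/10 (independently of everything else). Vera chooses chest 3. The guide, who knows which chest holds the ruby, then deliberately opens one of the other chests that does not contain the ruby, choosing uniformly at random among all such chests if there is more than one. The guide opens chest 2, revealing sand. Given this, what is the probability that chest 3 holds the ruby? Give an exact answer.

1/10

Condition on the true location of the ruby.
If it is in either of chests 1 and 4 (prior 3/10 each): the guide has 2 equally likely choices, so probability 1/2; weight (3/10)·(1/2) = 3/20 each.
If it is in chest 2 (prior 3/10): the guide opened chest 2, so this case is ruled out; weight (3/10)·0 = 0.
If it is in chest 3 (prior 1/10): the guide has 3 equally likely choices, so probability 1/3; weight (1/10)·(1/3) = 1/30.
The weights sum to 1/3.
So P(the ruby in chest 3 | the guide opened chest 2) = (1/30) / (1/3) = 1/10.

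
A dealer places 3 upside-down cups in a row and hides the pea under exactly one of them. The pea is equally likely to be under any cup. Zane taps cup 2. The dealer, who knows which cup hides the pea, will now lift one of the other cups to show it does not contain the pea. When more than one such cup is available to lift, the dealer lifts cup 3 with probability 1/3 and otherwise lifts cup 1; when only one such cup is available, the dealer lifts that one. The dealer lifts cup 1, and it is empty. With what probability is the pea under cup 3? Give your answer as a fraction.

Consider each possible location of the pea in turn.
If it is under cup 1 (prior 1/3): the dealer opened cup 1, so this case is ruled out; weight (1/3)·0 = 0.
If it is under cup 2 (prior 1/3): cup 3 is available but not opened, probability 2/3; weight (1/3)·(2/3) = 2/9.
If it is under cup 3 (prior 1/3): only cup 1 is available, probability 1; weight (1/3)·1 = 1/3.
The weights sum to 5/9.
So P(the pea under cup 3 | the dealer opened cup 1) = (1/3) / (5/9) = 3/5.

3/5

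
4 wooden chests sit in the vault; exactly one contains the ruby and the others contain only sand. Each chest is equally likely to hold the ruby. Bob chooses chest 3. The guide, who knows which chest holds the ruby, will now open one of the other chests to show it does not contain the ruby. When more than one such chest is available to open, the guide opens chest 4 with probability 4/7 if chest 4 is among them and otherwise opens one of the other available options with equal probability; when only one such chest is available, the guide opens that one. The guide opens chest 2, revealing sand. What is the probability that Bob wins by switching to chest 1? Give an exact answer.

Apply Bayes' rule, conditioning on where the ruby actually is.
If it is in chest 1 (prior 1/4): chest 4 is available but not opened, probability 3/7; weight (1/4)·(3/7) = 3/28.
If it is in chest 2 (prior 1/4): the guide opened chest 2, so this case is ruled out; weight (1/4)·0 = 0.
If it is in chest 3 (prior 1/4): chest 4 is available but not opened; chest 2 gets probability (1 − 4/7)/2 = 3/14; weight (1/4)·(3/14) = 3/56.
If it is in chest 4 (prior 1/4): chest 4 holds the prize so is unavailable; the guide chooses uniformly among the 2 others, probability 1/2; weight (1/4)·(1/2) = 1/8.
The weights sum to 2/7.
So P(the ruby in chest 1 | the guide opened chest 2) = (3/28) / (2/7) = 3/8.

3/8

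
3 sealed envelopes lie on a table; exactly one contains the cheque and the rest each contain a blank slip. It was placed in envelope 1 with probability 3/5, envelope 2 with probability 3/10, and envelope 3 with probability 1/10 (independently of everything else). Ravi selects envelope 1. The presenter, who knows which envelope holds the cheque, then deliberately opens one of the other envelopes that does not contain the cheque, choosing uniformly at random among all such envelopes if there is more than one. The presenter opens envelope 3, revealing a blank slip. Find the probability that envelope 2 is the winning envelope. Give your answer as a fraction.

1/2

Consider each possible location of the cheque in turn.
If it is in envelope 1 (prior 3/5): the presenter has 2 equally likely choices, so probability 1/2; weight (3/5)·(1/2) = 3/10.
If it is in envelope 2 (prior 3/10): the presenter has no choice, probability 1; weight (3/10)·1 = 3/10.
If it is in envelope 3 (prior 1/10): the presenter opened envelope 3, so this case is ruled out; weight (1/10)·0 = 0.
The weights sum to 3/5.
So P(the cheque in envelope 2 | the presenter opened envelope 3) = (3/10) / (3/5) = 1/2.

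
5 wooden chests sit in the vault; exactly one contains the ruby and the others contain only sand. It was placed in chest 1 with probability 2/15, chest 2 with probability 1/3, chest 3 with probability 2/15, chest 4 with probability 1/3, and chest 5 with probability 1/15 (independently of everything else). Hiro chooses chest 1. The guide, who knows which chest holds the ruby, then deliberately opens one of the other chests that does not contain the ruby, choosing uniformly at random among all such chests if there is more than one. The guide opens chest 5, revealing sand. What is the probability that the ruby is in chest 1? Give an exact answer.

1/9

Condition on the true location of the ruby.
If it is in chest 1 (prior 2/15): the guide has 4 equally likely choices, so probability 1/4; weight (2/15)·(1/4) = 1/30.
If it is in either of chests 2 and 4 (prior 1/3 each): the guide has 3 equally likely choices, so probability 1/3; weight (1/3)·(1/3) = 1/9 each.
If it is in chest 3 (prior 2/15): the guide has 3 equally likely choices, so probability 1/3; weight (2/15)·(1/3) = 2/45.
If it is in chest 5 (prior 1/15): the guide opened chest 5, so this case is ruled out; weight (1/15)·0 = 0.
The weights sum to 3/10.
So P(the ruby in chest 1 | the guide opened chest 5) = (1/30) / (3/10) = 1/9.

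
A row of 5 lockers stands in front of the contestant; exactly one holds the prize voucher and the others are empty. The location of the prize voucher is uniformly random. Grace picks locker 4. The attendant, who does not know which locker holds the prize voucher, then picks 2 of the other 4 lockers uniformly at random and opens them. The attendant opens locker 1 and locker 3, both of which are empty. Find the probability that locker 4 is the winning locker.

1/3

Condition on the true location of the prize voucher.
If it is in either of lockers 1 and 3 (prior 1/5 each): that locker was opened and seen not to hold the prize — ruled out; weight (1/5)·0 = 0 each.
If it is in any of lockers 2, 4, and 5 (prior 1/5 each): the attendant picks exactly this set with probability 1/6 regardless, and none is the prize; weight (1/5)·(1/6) = 1/30 each.
The weights sum to 1/10.
So P(the prize voucher in locker 4 | the attendant opened locker 1 and locker 3) = (1/30) / (1/10) = 1/3.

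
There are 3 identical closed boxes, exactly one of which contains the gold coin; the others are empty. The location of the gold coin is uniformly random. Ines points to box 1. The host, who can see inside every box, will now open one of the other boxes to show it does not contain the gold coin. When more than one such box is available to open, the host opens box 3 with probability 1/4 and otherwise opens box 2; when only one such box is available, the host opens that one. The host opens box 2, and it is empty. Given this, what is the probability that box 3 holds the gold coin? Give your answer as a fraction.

Condition on the true location of the gold coin.
If it is in box 1 (prior 1/3): box 3 is available but not opened, probability 3/4; weight (1/3)·(3/4) = 1/4.
If it is in box 2 (prior 1/3): the host opened box 2, so this case is ruled out; weight (1/3)·0 = 0.
If it is in box 3 (prior 1/3): only box 2 is available, probability 1; weight (1/3)·1 = 1/3.
The weights sum to 7/12.
So P(the gold coin in box 3 | the host opened box 2) = (1/3) / (7/12) = 4/7.

4/7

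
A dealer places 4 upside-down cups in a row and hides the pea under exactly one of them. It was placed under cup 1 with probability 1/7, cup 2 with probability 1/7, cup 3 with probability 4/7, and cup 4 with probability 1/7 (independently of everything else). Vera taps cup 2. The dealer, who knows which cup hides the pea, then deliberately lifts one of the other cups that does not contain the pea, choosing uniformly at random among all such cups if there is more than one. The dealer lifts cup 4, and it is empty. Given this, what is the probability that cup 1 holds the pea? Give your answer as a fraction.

3/17

Apply Bayes' rule, conditioning on where the pea actually is.
If it is under cup 1 (prior 1/7): the dealer has 2 equally likely choices, so probability 1/2; weight (1/7)·(1/2) = 1/14.
If it is under cup 2 (prior 1/7): the dealer has 3 equally likely choices, so probability 1/3; weight (1/7)·(1/3) = 1/21.
If it is under cup 3 (prior 4/7): the dealer has 2 equally likely choices, so probability 1/2; weight (4/7)·(1/2) = 2/7.
If it is under cup 4 (prior 1/7): the dealer opened cup 4, so this case is ruled out; weight (1/7)·0 = 0.
The weights sum to 17/42.
So P(the pea under cup 1 | the dealer opened cup 4) = (1/14) / (17/42) = 3/17.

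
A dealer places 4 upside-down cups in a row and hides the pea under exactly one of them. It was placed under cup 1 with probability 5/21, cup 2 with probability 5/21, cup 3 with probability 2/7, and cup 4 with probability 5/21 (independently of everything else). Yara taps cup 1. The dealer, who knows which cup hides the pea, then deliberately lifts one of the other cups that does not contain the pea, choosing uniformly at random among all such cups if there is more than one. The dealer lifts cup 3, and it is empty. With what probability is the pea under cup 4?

3/8

Apply Bayes' rule, conditioning on where the pea actually is.
If it is under cup 1 (prior 5/21): the dealer has 3 equally likely choices, so probability 1/3; weight (5/21)·(1/3) = 5/63.
If it is under either of cups 2 and 4 (prior 5/21 each): the dealer has 2 equally likely choices, so probability 1/2; weight (5/21)·(1/2) = 5/42 each.
If it is under cup 3 (prior 2/7): the dealer opened cup 3, so this case is ruled out; weight (2/7)·0 = 0.
The weights sum to 20/63.
So P(the pea under cup 4 | the dealer opened cup 3) = (5/42) / (20/63) = 3/8.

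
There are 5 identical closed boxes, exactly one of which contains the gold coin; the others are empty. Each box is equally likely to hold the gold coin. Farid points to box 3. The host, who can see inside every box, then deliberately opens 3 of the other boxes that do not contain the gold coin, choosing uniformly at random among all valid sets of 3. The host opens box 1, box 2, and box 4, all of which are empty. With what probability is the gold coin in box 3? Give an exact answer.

Consider each possible location of the gold coin in turn.
If it is in any of boxes 1, 2, and 4 (prior 1/5 each): that box was opened and seen not to hold the prize — ruled out; weight (1/5)·0 = 0 each.
If it is in box 3 (prior 1/5): the host has 4 equally likely choices, so probability 1/4; weight (1/5)·(1/4) = 1/20.
If it is in box 5 (prior 1/5): the host has no choice, probability 1; weight (1/5)·1 = 1/5.
The weights sum to 1/4.
So P(the gold coin in box 3 | the host opened box 1, box 2, and box 4) = (1/20) / (1/4) = 1/5.

1/5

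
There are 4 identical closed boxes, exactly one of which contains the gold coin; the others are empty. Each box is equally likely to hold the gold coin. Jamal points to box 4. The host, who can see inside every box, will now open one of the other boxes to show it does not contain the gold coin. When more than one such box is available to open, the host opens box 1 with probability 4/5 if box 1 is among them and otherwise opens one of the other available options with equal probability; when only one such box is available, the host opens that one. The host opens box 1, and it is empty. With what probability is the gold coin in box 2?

1/3

Consider each possible location of the gold coin in turn.
If it is in box 1 (prior 1/4): the host opened box 1, so this case is ruled out; weight (1/4)·0 = 0.
If it is in any of boxes 2, 3, and 4 (prior 1/4 each): box 1 is available, opened with probability 4/5; weight (1/4)·(4/5) = 1/5 each.
The weights sum to 3/5.
So P(the gold coin in box 2 | the host opened box 1) = (1/5) / (3/5) = 1/3.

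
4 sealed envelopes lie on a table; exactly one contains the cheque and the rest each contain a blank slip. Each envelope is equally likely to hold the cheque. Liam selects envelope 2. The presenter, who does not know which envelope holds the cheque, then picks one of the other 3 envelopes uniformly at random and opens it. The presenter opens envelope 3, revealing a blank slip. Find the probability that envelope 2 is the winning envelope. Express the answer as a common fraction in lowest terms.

1/3

Consider each possible location of the cheque in turn.
If it is in any of envelopes 1, 2, and 4 (prior 1/4 each): the presenter picks envelope 3 with probability 1/3 regardless, and it is not the prize; weight (1/4)·(1/3) = 1/12 each.
If it is in envelope 3 (prior 1/4): the presenter opened envelope 3, so this case is ruled out; weight (1/4)·0 = 0.
The weights sum to 1/4.
So P(the cheque in envelope 2 | the presenter opened envelope 3) = (1/12) / (1/4) = 1/3.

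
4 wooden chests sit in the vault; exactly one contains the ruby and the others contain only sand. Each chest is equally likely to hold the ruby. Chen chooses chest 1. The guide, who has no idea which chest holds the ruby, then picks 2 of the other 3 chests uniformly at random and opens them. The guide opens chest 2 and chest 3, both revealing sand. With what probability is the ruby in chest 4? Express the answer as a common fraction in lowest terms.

1/2

Consider each possible location of the ruby in turn.
If it is in either of chests 1 and 4 (prior 1/4 each): the guide picks exactly this set with probability 1/3 regardless, and none is the prize; weight (1/4)·(1/3) = 1/12 each.
If it is in either of chests 2 and 3 (prior 1/4 each): that chest was opened and seen not to hold the prize — ruled out; weight (1/4)·0 = 0 each.
The weights sum to 1/6.
So P(the ruby in chest 4 | the guide opened chest 2 and chest 3) = (1/12) / (1/6) = 1/2.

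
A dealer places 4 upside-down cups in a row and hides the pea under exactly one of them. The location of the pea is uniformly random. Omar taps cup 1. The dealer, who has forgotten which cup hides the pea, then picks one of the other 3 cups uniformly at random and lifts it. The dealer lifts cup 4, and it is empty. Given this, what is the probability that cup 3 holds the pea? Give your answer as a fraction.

Consider each possible location of the pea in turn.
If it is under any of cups 1, 2, and 3 (prior 1/4 each): the dealer picks cup 4 with probability 1/3 regardless, and it is not the prize; weight (1/4)·(1/3) = 1/12 each.
If it is under cup 4 (prior 1/4): the dealer opened cup 4, so this case is ruled out; weight (1/4)·0 = 0.
The weights sum to 1/4.
So P(the pea under cup 3 | the dealer opened cup 4) = (1/12) / (1/4) = 1/3.

1/3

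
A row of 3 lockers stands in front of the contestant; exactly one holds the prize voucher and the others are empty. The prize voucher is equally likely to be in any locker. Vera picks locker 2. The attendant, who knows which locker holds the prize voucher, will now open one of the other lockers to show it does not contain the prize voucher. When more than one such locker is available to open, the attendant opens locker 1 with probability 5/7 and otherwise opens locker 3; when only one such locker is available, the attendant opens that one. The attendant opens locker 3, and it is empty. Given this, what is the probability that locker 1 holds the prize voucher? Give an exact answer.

Consider each possible location of the prize voucher in turn.
If it is in locker 1 (prior 1/3): only locker 3 is available, probability 1; weight (1/3)·1 = 1/3.
If it is in locker 2 (prior 1/3): locker 1 is available but not opened, probability 2/7; weight (1/3)·(2/7) = 2/21.
If it is in locker 3 (prior 1/3): the attendant opened locker 3, so this case is ruled out; weight (1/3)·0 = 0.
The weights sum to 3/7.
So P(the prize voucher in locker 1 | the attendant opened locker 3) = (1/3) / (3/7) = 7/9.

7/9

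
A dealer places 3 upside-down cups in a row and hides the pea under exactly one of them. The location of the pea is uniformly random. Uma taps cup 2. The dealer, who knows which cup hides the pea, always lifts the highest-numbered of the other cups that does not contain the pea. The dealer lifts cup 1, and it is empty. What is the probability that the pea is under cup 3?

1

Condition on the true location of the pea.
If it is under cup 1 (prior 1/3): the dealer opened cup 1, so this case is ruled out; weight (1/3)·0 = 0.
If it is under cup 2 (prior 1/3): the dealer would have opened cup 3 instead, probability 0; weight (1/3)·0 = 0.
If it is under cup 3 (prior 1/3): cup 1 is the highest-numbered option available, probability 1; weight (1/3)·1 = 1/3.
The weights sum to 1/3.
So P(the pea under cup 3 | the dealer opened cup 1) = (1/3) / (1/3) = 1.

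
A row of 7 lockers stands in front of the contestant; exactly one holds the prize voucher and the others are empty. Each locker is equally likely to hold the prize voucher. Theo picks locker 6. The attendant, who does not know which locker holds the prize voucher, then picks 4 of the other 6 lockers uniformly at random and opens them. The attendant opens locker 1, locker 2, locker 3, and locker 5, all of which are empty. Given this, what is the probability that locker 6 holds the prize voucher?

Condition on the true location of the prize voucher.
If it is in any of lockers 1, 2, 3, and 5 (prior 1/7 each): that locker was opened and seen not to hold the prize — ruled out; weight (1/7)·0 = 0 each.
If it is in any of lockers 4, 6, and 7 (prior 1/7 each): the attendant picks exactly this set with probability 1/15 regardless, and none is the prize; weight (1/7)·(1/15) = 1/105 each.
The weights sum to 1/35.
So P(the prize voucher in locker 6 | the attendant opened locker 1, locker 2, locker 3, and locker 5) = (1/105) / (1/35) = 1/3.

1/3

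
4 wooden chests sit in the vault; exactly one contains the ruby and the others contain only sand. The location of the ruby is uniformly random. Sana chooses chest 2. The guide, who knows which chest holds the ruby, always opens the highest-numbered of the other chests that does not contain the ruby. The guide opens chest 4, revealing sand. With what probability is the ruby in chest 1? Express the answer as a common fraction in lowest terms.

1/3

Consider each possible location of the ruby in turn.
If it is in any of chests 1, 2, and 3 (prior 1/4 each): chest 4 is the highest-numbered option available, probability 1; weight (1/4)·1 = 1/4 each.
If it is in chest 4 (prior 1/4): the guide opened chest 4, so this case is ruled out; weight (1/4)·0 = 0.
The weights sum to 3/4.
So P(the ruby in chest 1 | the guide opened chest 4) = (1/4) / (3/4) = 1/3.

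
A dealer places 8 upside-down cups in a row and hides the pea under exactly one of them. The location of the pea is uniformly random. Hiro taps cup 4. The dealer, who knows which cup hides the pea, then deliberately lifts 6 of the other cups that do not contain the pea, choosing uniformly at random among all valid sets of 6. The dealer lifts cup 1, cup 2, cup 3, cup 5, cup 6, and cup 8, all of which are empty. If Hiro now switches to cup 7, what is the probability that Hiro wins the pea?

7/8

Consider each possible location of the pea in turn.
If it is under any of cups 1, 2, 3, 5, 6, and 8 (prior 1/8 each): that cup was opened and seen not to hold the prize — ruled out; weight (1/8)·0 = 0 each.
If it is under cup 4 (prior 1/8): the dealer has 7 equally likely choices, so probability 1/7; weight (1/8)·(1/7) = 1/56.
If it is under cup 7 (prior 1/8): the dealer has no choice, probability 1; weight (1/8)·1 = 1/8.
The weights sum to 1/7.
So P(the pea under cup 7 | the dealer opened cup 1, cup 2, cup 3, cup 5, cup 6, and cup 8) = (1/8) / (1/7) = 7/8.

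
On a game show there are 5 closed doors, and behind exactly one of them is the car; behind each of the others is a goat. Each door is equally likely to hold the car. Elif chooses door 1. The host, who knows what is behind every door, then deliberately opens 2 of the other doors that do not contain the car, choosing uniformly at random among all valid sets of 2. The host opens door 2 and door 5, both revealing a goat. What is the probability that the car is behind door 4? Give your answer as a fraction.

Apply Bayes' rule, conditioning on where the car actually is.
If it is behind door 1 (prior 1/5): the host has 6 equally likely choices, so probability 1/6; weight (1/5)·(1/6) = 1/30.
If it is behind either of doors 2 and 5 (prior 1/5 each): that door was opened and seen not to hold the prize — ruled out; weight (1/5)·0 = 0 each.
If it is behind either of doors 3 and 4 (prior 1/5 each): the host has 3 equally likely choices, so probability 1/3; weight (1/5)·(1/3) = 1/15 each.
The weights sum to 1/6.
So P(the car behind door 4 | the host opened door 2 and door 5) = (1/15) / (1/6) = 2/5.

2/5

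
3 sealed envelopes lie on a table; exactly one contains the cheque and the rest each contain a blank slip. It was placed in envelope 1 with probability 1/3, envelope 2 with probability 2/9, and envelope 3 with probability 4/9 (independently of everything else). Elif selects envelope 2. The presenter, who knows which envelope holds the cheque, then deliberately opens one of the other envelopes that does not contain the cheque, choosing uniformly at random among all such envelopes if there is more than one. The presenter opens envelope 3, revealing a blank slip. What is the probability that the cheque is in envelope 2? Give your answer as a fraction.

1/4

Apply Bayes' rule, conditioning on where the cheque actually is.
If it is in envelope 1 (prior 1/3): the presenter has no choice, probability 1; weight (1/3)·1 = 1/3.
If it is in envelope 2 (prior 2/9): the presenter has 2 equally likely choices, so probability 1/2; weight (2/9)·(1/2) = 1/9.
If it is in envelope 3 (prior 4/9): the presenter opened envelope 3, so this case is ruled out; weight (4/9)·0 = 0.
The weights sum to 4/9.
So P(the cheque in envelope 2 | the presenter opened envelope 3) = (1/9) / (4/9) = 1/4.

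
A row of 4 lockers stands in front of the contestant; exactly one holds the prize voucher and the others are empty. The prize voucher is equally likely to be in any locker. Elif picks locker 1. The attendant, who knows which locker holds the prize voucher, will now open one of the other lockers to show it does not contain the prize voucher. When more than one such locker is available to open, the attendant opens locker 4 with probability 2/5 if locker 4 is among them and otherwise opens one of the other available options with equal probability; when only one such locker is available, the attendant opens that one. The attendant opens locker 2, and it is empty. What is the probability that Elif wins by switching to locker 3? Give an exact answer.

3/7

Condition on the true location of the prize voucher.
If it is in locker 1 (prior 1/4): locker 4 is available but not opened; locker 2 gets probability (1 − 2/5)/2 = 3/10; weight (1/4)·(3/10) = 3/40.
If it is in locker 2 (prior 1/4): the attendant opened locker 2, so this case is ruled out; weight (1/4)·0 = 0.
If it is in locker 3 (prior 1/4): locker 4 is available but not opened, probability 3/5; weight (1/4)·(3/5) = 3/20.
If it is in locker 4 (prior 1/4): locker 4 holds the prize so is unavailable; the attendant chooses uniformly among the 2 others, probability 1/2; weight (1/4)·(1/2) = 1/8.
The weights sum to 7/20.
So P(the prize voucher in locker 3 | the attendant opened locker 2) = (3/20) / (7/20) = 3/7.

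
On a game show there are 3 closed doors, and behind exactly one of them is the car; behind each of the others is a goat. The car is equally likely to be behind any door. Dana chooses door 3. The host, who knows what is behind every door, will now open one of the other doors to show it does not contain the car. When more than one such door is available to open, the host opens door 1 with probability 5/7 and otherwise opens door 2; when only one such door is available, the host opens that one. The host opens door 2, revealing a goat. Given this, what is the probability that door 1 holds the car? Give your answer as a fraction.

7/9

Apply Bayes' rule, conditioning on where the car actually is.
If it is behind door 1 (prior 1/3): only door 2 is available, probability 1; weight (1/3)·1 = 1/3.
If it is behind door 2 (prior 1/3): the host opened door 2, so this case is ruled out; weight (1/3)·0 = 0.
If it is behind door 3 (prior 1/3): door 1 is available but not opened, probability 2/7; weight (1/3)·(2/7) = 2/21.
The weights sum to 3/7.
So P(the car behind door 1 | the host opened door 2) = (1/3) / (3/7) = 7/9.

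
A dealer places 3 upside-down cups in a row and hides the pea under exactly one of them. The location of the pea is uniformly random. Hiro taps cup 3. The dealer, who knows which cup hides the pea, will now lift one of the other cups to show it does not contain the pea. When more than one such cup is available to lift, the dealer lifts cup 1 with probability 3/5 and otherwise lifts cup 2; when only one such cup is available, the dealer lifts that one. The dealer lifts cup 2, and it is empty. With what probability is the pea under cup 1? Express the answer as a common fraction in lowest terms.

5/7

Condition on the true location of the pea.
If it is under cup 1 (prior 1/3): only cup 2 is available, probability 1; weight (1/3)·1 = 1/3.
If it is under cup 2 (prior 1/3): the dealer opened cup 2, so this case is ruled out; weight (1/3)·0 = 0.
If it is under cup 3 (prior 1/3): cup 1 is available but not opened, probability 2/5; weight (1/3)·(2/5) = 2/15.
The weights sum to 7/15.
So P(the pea under cup 1 | the dealer opened cup 2) = (1/3) / (7/15) = 5/7.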